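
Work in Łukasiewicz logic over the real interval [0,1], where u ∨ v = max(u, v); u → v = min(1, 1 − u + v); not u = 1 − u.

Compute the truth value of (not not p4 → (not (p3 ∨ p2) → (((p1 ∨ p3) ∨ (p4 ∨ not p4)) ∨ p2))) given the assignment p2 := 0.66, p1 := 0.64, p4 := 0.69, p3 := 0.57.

1.00

not p4: Łukasiewicz ¬ gives 1 − 0.69 = 0.31
not not p4: Łukasiewicz ¬ gives 1 − 0.31 = 0.69
(p3 ∨ p2) = max(0.57, 0.66) = 0.66
not (p3 ∨ p2): Łukasiewicz ¬ gives 1 − 0.66 = 0.34
(p1 ∨ p3) = max(0.64, 0.57) = 0.64
not p4: Łukasiewicz ¬ gives 1 − 0.69 = 0.31
(p4 ∨ not p4) = max(0.69, 0.31) = 0.69
((p1 ∨ p3) ∨ (p4 ∨ not p4)) = max(0.64, 0.69) = 0.69
(((p1 ∨ p3) ∨ (p4 ∨ not p4)) ∨ p2) = max(0.69, 0.66) = 0.69
(not (p3 ∨ p2) → (((p1 ∨ p3) ∨ (p4 ∨ not p4)) ∨ p2)): min(1, 1 − 0.34 + 0.69) = 1
(not not p4 → (not (p3 ∨ p2) → (((p1 ∨ p3) ∨ (p4 ∨ not p4)) ∨ p2))): min(1, 1 − 0.69 + 1) = 1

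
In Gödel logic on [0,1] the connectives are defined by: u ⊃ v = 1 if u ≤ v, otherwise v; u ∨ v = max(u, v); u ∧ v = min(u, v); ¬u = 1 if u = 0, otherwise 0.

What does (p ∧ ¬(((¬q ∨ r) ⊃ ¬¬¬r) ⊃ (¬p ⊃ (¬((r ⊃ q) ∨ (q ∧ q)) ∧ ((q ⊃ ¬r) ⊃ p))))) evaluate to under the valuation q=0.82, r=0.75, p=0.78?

¬q: Gödel ¬ of 0.82 = 0 (operand ≠ 0)
(¬q ∨ r) = max(0, 0.75) = 0.75
¬r: Gödel ¬ of 0.75 = 0 (operand ≠ 0)
¬¬r: Gödel ¬ of 0 = 1 (operand is 0)
¬¬¬r: Gödel ¬ of 1 = 0 (operand ≠ 0)
((¬q ∨ r) ⊃ ¬¬¬r): 0.75 > 0, so result = 0
¬p: Gödel ¬ of 0.78 = 0 (operand ≠ 0)
(r ⊃ q): 0.75 ≤ 0.82, so result = 1
(q ∧ q) = min(0.82, 0.82) = 0.82
((r ⊃ q) ∨ (q ∧ q)) = max(1, 0.82) = 1
¬((r ⊃ q) ∨ (q ∧ q)): Gödel ¬ of 1 = 0 (operand ≠ 0)
¬r: Gödel ¬ of 0.75 = 0 (operand ≠ 0)
(q ⊃ ¬r): 0.82 > 0, so result = 0
((q ⊃ ¬r) ⊃ p): 0 ≤ 0.78, so result = 1
(¬((r ⊃ q) ∨ (q ∧ q)) ∧ ((q ⊃ ¬r) ⊃ p)) = min(0, 1) = 0
(¬p ⊃ (¬((r ⊃ q) ∨ (q ∧ q)) ∧ ((q ⊃ ¬r) ⊃ p))): 0 ≤ 0, so result = 1
(((¬q ∨ r) ⊃ ¬¬¬r) ⊃ (¬p ⊃ (¬((r ⊃ q) ∨ (q ∧ q)) ∧ ((q ⊃ ¬r) ⊃ p)))): 0 ≤ 1, so result = 1
¬(((¬q ∨ r) ⊃ ¬¬¬r) ⊃ (¬p ⊃ (¬((r ⊃ q) ∨ (q ∧ q)) ∧ ((q ⊃ ¬r) ⊃ p)))): Gödel ¬ of 1 = 0 (operand ≠ 0)
(p ∧ ¬(((¬q ∨ r) ⊃ ¬¬¬r) ⊃ (¬p ⊃ (¬((r ⊃ q) ∨ (q ∧ q)) ∧ ((q ⊃ ¬r) ⊃ p))))) = min(0.78, 0) = 0

0.00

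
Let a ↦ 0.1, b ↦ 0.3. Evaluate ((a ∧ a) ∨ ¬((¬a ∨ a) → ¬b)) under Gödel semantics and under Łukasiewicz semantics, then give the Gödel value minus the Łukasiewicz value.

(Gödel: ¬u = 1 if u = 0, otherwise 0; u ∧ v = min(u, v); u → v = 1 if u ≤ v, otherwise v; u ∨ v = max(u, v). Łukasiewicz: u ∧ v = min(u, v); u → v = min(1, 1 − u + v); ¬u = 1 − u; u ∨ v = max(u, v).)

0.80

Gödel evaluation:
  (a ∧ a) = min(0.1, 0.1) = 0.1
  ¬a: Gödel ¬ of 0.1 = 0 (operand ≠ 0)
  (¬a ∨ a) = max(0, 0.1) = 0.1
  ¬b: Gödel ¬ of 0.3 = 0 (operand ≠ 0)
  ((¬a ∨ a) → ¬b): 0.1 > 0, so result = 0
  ¬((¬a ∨ a) → ¬b): Gödel ¬ of 0 = 1 (operand is 0)
  ((a ∧ a) ∨ ¬((¬a ∨ a) → ¬b)) = max(0.1, 1) = 1
  Gödel value = 1
Łukasiewicz evaluation:
  (a ∧ a) = min(0.1, 0.1) = 0.1
  ¬a: Łukasiewicz ¬ gives 1 − 0.1 = 0.9
  (¬a ∨ a) = max(0.9, 0.1) = 0.9
  ¬b: Łukasiewicz ¬ gives 1 − 0.3 = 0.7
  ((¬a ∨ a) → ¬b): min(1, 1 − 0.9 + 0.7) = 0.8
  ¬((¬a ∨ a) → ¬b): Łukasiewicz ¬ gives 1 − 0.8 = 0.2
  ((a ∧ a) ∨ ¬((¬a ∨ a) → ¬b)) = max(0.1, 0.2) = 0.2
  Łukasiewicz value = 0.2
Difference: 1 − 0.2 = 0.80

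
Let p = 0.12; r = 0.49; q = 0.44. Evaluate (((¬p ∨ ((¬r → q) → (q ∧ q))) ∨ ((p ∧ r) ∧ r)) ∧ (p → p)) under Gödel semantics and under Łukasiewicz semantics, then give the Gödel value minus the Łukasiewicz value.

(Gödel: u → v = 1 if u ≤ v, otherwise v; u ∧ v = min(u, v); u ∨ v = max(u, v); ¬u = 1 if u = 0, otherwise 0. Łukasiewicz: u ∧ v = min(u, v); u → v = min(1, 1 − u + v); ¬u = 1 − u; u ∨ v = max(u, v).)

-0.44

Gödel evaluation:
  ¬p: Gödel ¬ of 0.12 = 0 (operand ≠ 0)
  ¬r: Gödel ¬ of 0.49 = 0 (operand ≠ 0)
  (¬r → q): 0 ≤ 0.44, so result = 1
  (q ∧ q) = min(0.44, 0.44) = 0.44
  ((¬r → q) → (q ∧ q)): 1 > 0.44, so result = 0.44
  (¬p ∨ ((¬r → q) → (q ∧ q))) = max(0, 0.44) = 0.44
  (p ∧ r) = min(0.12, 0.49) = 0.12
  ((p ∧ r) ∧ r) = min(0.12, 0.49) = 0.12
  ((¬p ∨ ((¬r → q) → (q ∧ q))) ∨ ((p ∧ r) ∧ r)) = max(0.44, 0.12) = 0.44
  (p → p): 0.12 ≤ 0.12, so result = 1
  (((¬p ∨ ((¬r → q) → (q ∧ q))) ∨ ((p ∧ r) ∧ r)) ∧ (p → p)) = min(0.44, 1) = 0.44
  Gödel value = 0.44
Łukasiewicz evaluation:
  ¬p: Łukasiewicz ¬ gives 1 − 0.12 = 0.88
  ¬r: Łukasiewicz ¬ gives 1 − 0.49 = 0.51
  (¬r → q): min(1, 1 − 0.51 + 0.44) = 0.93
  (q ∧ q) = min(0.44, 0.44) = 0.44
  ((¬r → q) → (q ∧ q)): min(1, 1 − 0.93 + 0.44) = 0.51
  (¬p ∨ ((¬r → q) → (q ∧ q))) = max(0.88, 0.51) = 0.88
  (p ∧ r) = min(0.12, 0.49) = 0.12
  ((p ∧ r) ∧ r) = min(0.12, 0.49) = 0.12
  ((¬p ∨ ((¬r → q) → (q ∧ q))) ∨ ((p ∧ r) ∧ r)) = max(0.88, 0.12) = 0.88
  (p → p): min(1, 1 − 0.12 + 0.12) = 1
  (((¬p ∨ ((¬r → q) → (q ∧ q))) ∨ ((p ∧ r) ∧ r)) ∧ (p → p)) = min(0.88, 1) = 0.88
  Łukasiewicz value = 0.88
Difference: 0.44 − 0.88 = -0.44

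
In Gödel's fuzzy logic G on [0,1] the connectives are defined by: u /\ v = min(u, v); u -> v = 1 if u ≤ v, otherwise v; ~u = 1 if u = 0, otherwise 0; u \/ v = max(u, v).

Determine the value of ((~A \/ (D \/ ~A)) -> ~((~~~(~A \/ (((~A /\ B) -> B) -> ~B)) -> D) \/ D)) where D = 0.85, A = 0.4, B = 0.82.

~A: Gödel ¬ of 0.4 = 0 (operand ≠ 0)
~A: Gödel ¬ of 0.4 = 0 (operand ≠ 0)
(D \/ ~A) = max(0.85, 0) = 0.85
(~A \/ (D \/ ~A)) = max(0, 0.85) = 0.85
~A: Gödel ¬ of 0.4 = 0 (operand ≠ 0)
~A: Gödel ¬ of 0.4 = 0 (operand ≠ 0)
(~A /\ B) = min(0, 0.82) = 0
((~A /\ B) -> B): 0 ≤ 0.82, so result = 1
~B: Gödel ¬ of 0.82 = 0 (operand ≠ 0)
(((~A /\ B) -> B) -> ~B): 1 > 0, so result = 0
(~A \/ (((~A /\ B) -> B) -> ~B)) = max(0, 0) = 0
~(~A \/ (((~A /\ B) -> B) -> ~B)): Gödel ¬ of 0 = 1 (operand is 0)
~~(~A \/ (((~A /\ B) -> B) -> ~B)): Gödel ¬ of 1 = 0 (operand ≠ 0)
~~~(~A \/ (((~A /\ B) -> B) -> ~B)): Gödel ¬ of 0 = 1 (operand is 0)
(~~~(~A \/ (((~A /\ B) -> B) -> ~B)) -> D): 1 > 0.85, so result = 0.85
((~~~(~A \/ (((~A /\ B) -> B) -> ~B)) -> D) \/ D) = max(0.85, 0.85) = 0.85
~((~~~(~A \/ (((~A /\ B) -> B) -> ~B)) -> D) \/ D): Gödel ¬ of 0.85 = 0 (operand ≠ 0)
((~A \/ (D \/ ~A)) -> ~((~~~(~A \/ (((~A /\ B) -> B) -> ~B)) -> D) \/ D)): 0.85 > 0, so result = 0

0.00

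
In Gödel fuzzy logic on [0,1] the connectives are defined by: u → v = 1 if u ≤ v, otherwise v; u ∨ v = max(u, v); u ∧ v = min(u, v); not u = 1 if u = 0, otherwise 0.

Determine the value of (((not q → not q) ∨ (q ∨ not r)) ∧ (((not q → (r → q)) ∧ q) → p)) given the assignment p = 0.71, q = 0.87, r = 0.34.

0.71

not q: Gödel ¬ of 0.87 = 0 (operand ≠ 0)
not q: Gödel ¬ of 0.87 = 0 (operand ≠ 0)
(not q → not q): 0 ≤ 0, so result = 1
not r: Gödel ¬ of 0.34 = 0 (operand ≠ 0)
(q ∨ not r) = max(0.87, 0) = 0.87
((not q → not q) ∨ (q ∨ not r)) = max(1, 0.87) = 1
not q: Gödel ¬ of 0.87 = 0 (operand ≠ 0)
(r → q): 0.34 ≤ 0.87, so result = 1
(not q → (r → q)): 0 ≤ 1, so result = 1
((not q → (r → q)) ∧ q) = min(1, 0.87) = 0.87
(((not q → (r → q)) ∧ q) → p): 0.87 > 0.71, so result = 0.71
(((not q → not q) ∨ (q ∨ not r)) ∧ (((not q → (r → q)) ∧ q) → p)) = min(1, 0.71) = 0.71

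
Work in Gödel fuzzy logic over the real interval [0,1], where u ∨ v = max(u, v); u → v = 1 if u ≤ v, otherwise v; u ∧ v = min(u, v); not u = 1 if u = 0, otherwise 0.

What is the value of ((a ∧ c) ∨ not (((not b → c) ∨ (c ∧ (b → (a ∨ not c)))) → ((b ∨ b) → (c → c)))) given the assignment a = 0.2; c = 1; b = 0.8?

0.20

(a ∧ c) = min(0.2, 1) = 0.2
not b: Gödel ¬ of 0.8 = 0 (operand ≠ 0)
(not b → c): 0 ≤ 1, so result = 1
not c: Gödel ¬ of 1 = 0 (operand ≠ 0)
(a ∨ not c) = max(0.2, 0) = 0.2
(b → (a ∨ not c)): 0.8 > 0.2, so result = 0.2
(c ∧ (b → (a ∨ not c))) = min(1, 0.2) = 0.2
((not b → c) ∨ (c ∧ (b → (a ∨ not c)))) = max(1, 0.2) = 1
(b ∨ b) = max(0.8, 0.8) = 0.8
(c → c): 1 ≤ 1, so result = 1
((b ∨ b) → (c → c)): 0.8 ≤ 1, so result = 1
(((not b → c) ∨ (c ∧ (b → (a ∨ not c)))) → ((b ∨ b) → (c → c))): 1 ≤ 1, so result = 1
not (((not b → c) ∨ (c ∧ (b → (a ∨ not c)))) → ((b ∨ b) → (c → c))): Gödel ¬ of 1 = 0 (operand ≠ 0)
((a ∧ c) ∨ not (((not b → c) ∨ (c ∧ (b → (a ∨ not c)))) → ((b ∨ b) → (c → c)))) = max(0.2, 0) = 0.2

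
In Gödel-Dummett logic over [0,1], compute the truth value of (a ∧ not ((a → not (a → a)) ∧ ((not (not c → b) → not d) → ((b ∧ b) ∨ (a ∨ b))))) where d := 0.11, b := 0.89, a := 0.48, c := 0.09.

0.48

(a → a): 0.48 ≤ 0.48, so result = 1
not (a → a): Gödel ¬ of 1 = 0 (operand ≠ 0)
(a → not (a → a)): 0.48 > 0, so result = 0
not c: Gödel ¬ of 0.09 = 0 (operand ≠ 0)
(not c → b): 0 ≤ 0.89, so result = 1
not (not c → b): Gödel ¬ of 1 = 0 (operand ≠ 0)
not d: Gödel ¬ of 0.11 = 0 (operand ≠ 0)
(not (not c → b) → not d): 0 ≤ 0, so result = 1
(b ∧ b) = min(0.89, 0.89) = 0.89
(a ∨ b) = max(0.48, 0.89) = 0.89
((b ∧ b) ∨ (a ∨ b)) = max(0.89, 0.89) = 0.89
((not (not c → b) → not d) → ((b ∧ b) ∨ (a ∨ b))): 1 > 0.89, so result = 0.89
((a → not (a → a)) ∧ ((not (not c → b) → not d) → ((b ∧ b) ∨ (a ∨ b)))) = min(0, 0.89) = 0
not ((a → not (a → a)) ∧ ((not (not c → b) → not d) → ((b ∧ b) ∨ (a ∨ b)))): Gödel ¬ of 0 = 1 (operand is 0)
(a ∧ not ((a → not (a → a)) ∧ ((not (not c → b) → not d) → ((b ∧ b) ∨ (a ∨ b))))) = min(0.48, 1) = 0.48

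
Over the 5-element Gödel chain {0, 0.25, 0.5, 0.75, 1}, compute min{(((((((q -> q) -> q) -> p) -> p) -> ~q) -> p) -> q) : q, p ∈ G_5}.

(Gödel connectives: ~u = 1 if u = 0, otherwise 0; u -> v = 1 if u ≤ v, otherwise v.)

The minimum is attained at q = 0, p = 0.25:
  (q -> q): 0 ≤ 0, so result = 1
  ((q -> q) -> q): 1 > 0, so result = 0
  (((q -> q) -> q) -> p): 0 ≤ 0.25, so result = 1
  ((((q -> q) -> q) -> p) -> p): 1 > 0.25, so result = 0.25
  ~q: Gödel ¬ of 0 = 1 (operand is 0)
  (((((q -> q) -> q) -> p) -> p) -> ~q): 0.25 ≤ 1, so result = 1
  ((((((q -> q) -> q) -> p) -> p) -> ~q) -> p): 1 > 0.25, so result = 0.25
  (((((((q -> q) -> q) -> p) -> p) -> ~q) -> p) -> q): 0.25 > 0, so result = 0
Checking all 25 assignments confirms none give a value below 0.00.

0.00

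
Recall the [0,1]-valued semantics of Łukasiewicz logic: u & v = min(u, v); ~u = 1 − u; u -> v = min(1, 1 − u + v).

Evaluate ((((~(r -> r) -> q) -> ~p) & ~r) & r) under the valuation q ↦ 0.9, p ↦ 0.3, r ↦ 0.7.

(r -> r): min(1, 1 − 0.7 + 0.7) = 1
~(r -> r): Łukasiewicz ¬ gives 1 − 1 = 0
(~(r -> r) -> q): min(1, 1 − 0 + 0.9) = 1
~p: Łukasiewicz ¬ gives 1 − 0.3 = 0.7
((~(r -> r) -> q) -> ~p): min(1, 1 − 1 + 0.7) = 0.7
~r: Łukasiewicz ¬ gives 1 − 0.7 = 0.3
(((~(r -> r) -> q) -> ~p) & ~r) = min(0.7, 0.3) = 0.3
((((~(r -> r) -> q) -> ~p) & ~r) & r) = min(0.3, 0.7) = 0.3

0.30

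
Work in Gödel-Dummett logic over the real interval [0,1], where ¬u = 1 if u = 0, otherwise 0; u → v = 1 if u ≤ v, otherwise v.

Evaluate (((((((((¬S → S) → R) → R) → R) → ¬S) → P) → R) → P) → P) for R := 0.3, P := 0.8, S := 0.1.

¬S: Gödel ¬ of 0.1 = 0 (operand ≠ 0)
(¬S → S): 0 ≤ 0.1, so result = 1
((¬S → S) → R): 1 > 0.3, so result = 0.3
(((¬S → S) → R) → R): 0.3 ≤ 0.3, so result = 1
((((¬S → S) → R) → R) → R): 1 > 0.3, so result = 0.3
¬S: Gödel ¬ of 0.1 = 0 (operand ≠ 0)
(((((¬S → S) → R) → R) → R) → ¬S): 0.3 > 0, so result = 0
((((((¬S → S) → R) → R) → R) → ¬S) → P): 0 ≤ 0.8, so result = 1
(((((((¬S → S) → R) → R) → R) → ¬S) → P) → R): 1 > 0.3, so result = 0.3
((((((((¬S → S) → R) → R) → R) → ¬S) → P) → R) → P): 0.3 ≤ 0.8, so result = 1
(((((((((¬S → S) → R) → R) → R) → ¬S) → P) → R) → P) → P): 1 > 0.8, so result = 0.8

0.80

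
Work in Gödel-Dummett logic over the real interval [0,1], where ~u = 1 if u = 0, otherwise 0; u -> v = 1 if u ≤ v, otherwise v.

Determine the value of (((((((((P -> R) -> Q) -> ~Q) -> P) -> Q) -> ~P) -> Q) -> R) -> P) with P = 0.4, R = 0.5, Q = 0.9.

(P -> R): 0.4 ≤ 0.5, so result = 1
((P -> R) -> Q): 1 > 0.9, so result = 0.9
~Q: Gödel ¬ of 0.9 = 0 (operand ≠ 0)
(((P -> R) -> Q) -> ~Q): 0.9 > 0, so result = 0
((((P -> R) -> Q) -> ~Q) -> P): 0 ≤ 0.4, so result = 1
(((((P -> R) -> Q) -> ~Q) -> P) -> Q): 1 > 0.9, so result = 0.9
~P: Gödel ¬ of 0.4 = 0 (operand ≠ 0)
((((((P -> R) -> Q) -> ~Q) -> P) -> Q) -> ~P): 0.9 > 0, so result = 0
(((((((P -> R) -> Q) -> ~Q) -> P) -> Q) -> ~P) -> Q): 0 ≤ 0.9, so result = 1
((((((((P -> R) -> Q) -> ~Q) -> P) -> Q) -> ~P) -> Q) -> R): 1 > 0.5, so result = 0.5
(((((((((P -> R) -> Q) -> ~Q) -> P) -> Q) -> ~P) -> Q) -> R) -> P): 0.5 > 0.4, so result = 0.4

0.40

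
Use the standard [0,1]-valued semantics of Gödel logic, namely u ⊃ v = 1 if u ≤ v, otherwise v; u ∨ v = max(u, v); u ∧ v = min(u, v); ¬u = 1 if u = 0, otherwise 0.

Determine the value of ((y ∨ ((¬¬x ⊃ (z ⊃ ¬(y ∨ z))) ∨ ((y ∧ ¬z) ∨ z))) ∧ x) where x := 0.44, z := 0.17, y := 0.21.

¬x: Gödel ¬ of 0.44 = 0 (operand ≠ 0)
¬¬x: Gödel ¬ of 0 = 1 (operand is 0)
(y ∨ z) = max(0.21, 0.17) = 0.21
¬(y ∨ z): Gödel ¬ of 0.21 = 0 (operand ≠ 0)
(z ⊃ ¬(y ∨ z)): 0.17 > 0, so result = 0
(¬¬x ⊃ (z ⊃ ¬(y ∨ z))): 1 > 0, so result = 0
¬z: Gödel ¬ of 0.17 = 0 (operand ≠ 0)
(y ∧ ¬z) = min(0.21, 0) = 0
((y ∧ ¬z) ∨ z) = max(0, 0.17) = 0.17
((¬¬x ⊃ (z ⊃ ¬(y ∨ z))) ∨ ((y ∧ ¬z) ∨ z)) = max(0, 0.17) = 0.17
(y ∨ ((¬¬x ⊃ (z ⊃ ¬(y ∨ z))) ∨ ((y ∧ ¬z) ∨ z))) = max(0.21, 0.17) = 0.21
((y ∨ ((¬¬x ⊃ (z ⊃ ¬(y ∨ z))) ∨ ((y ∧ ¬z) ∨ z))) ∧ x) = min(0.21, 0.44) = 0.21

0.21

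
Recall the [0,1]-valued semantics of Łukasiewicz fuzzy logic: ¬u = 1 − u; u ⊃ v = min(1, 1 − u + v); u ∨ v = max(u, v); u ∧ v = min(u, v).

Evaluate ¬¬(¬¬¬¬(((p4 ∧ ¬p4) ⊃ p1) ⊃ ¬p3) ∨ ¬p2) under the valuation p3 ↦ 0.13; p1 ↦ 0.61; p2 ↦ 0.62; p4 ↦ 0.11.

0.87

¬p4: Łukasiewicz ¬ gives 1 − 0.11 = 0.89
(p4 ∧ ¬p4) = min(0.11, 0.89) = 0.11
((p4 ∧ ¬p4) ⊃ p1): min(1, 1 − 0.11 + 0.61) = 1
¬p3: Łukasiewicz ¬ gives 1 − 0.13 = 0.87
(((p4 ∧ ¬p4) ⊃ p1) ⊃ ¬p3): min(1, 1 − 1 + 0.87) = 0.87
¬(((p4 ∧ ¬p4) ⊃ p1) ⊃ ¬p3): Łukasiewicz ¬ gives 1 − 0.87 = 0.13
¬¬(((p4 ∧ ¬p4) ⊃ p1) ⊃ ¬p3): Łukasiewicz ¬ gives 1 − 0.13 = 0.87
¬¬¬(((p4 ∧ ¬p4) ⊃ p1) ⊃ ¬p3): Łukasiewicz ¬ gives 1 − 0.87 = 0.13
¬¬¬¬(((p4 ∧ ¬p4) ⊃ p1) ⊃ ¬p3): Łukasiewicz ¬ gives 1 − 0.13 = 0.87
¬p2: Łukasiewicz ¬ gives 1 − 0.62 = 0.38
(¬¬¬¬(((p4 ∧ ¬p4) ⊃ p1) ⊃ ¬p3) ∨ ¬p2) = max(0.87, 0.38) = 0.87
¬(¬¬¬¬(((p4 ∧ ¬p4) ⊃ p1) ⊃ ¬p3) ∨ ¬p2): Łukasiewicz ¬ gives 1 − 0.87 = 0.13
¬¬(¬¬¬¬(((p4 ∧ ¬p4) ⊃ p1) ⊃ ¬p3) ∨ ¬p2): Łukasiewicz ¬ gives 1 − 0.13 = 0.87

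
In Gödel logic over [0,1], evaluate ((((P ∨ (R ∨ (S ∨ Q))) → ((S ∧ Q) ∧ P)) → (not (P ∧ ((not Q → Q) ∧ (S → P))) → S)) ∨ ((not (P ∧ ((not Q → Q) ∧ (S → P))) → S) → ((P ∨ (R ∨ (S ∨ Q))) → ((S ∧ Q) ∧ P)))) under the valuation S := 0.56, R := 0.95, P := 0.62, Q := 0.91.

1.00

(S ∨ Q) = max(0.56, 0.91) = 0.91
(R ∨ (S ∨ Q)) = max(0.95, 0.91) = 0.95
(P ∨ (R ∨ (S ∨ Q))) = max(0.62, 0.95) = 0.95
(S ∧ Q) = min(0.56, 0.91) = 0.56
((S ∧ Q) ∧ P) = min(0.56, 0.62) = 0.56
((P ∨ (R ∨ (S ∨ Q))) → ((S ∧ Q) ∧ P)): 0.95 > 0.56, so result = 0.56
not Q: Gödel ¬ of 0.91 = 0 (operand ≠ 0)
(not Q → Q): 0 ≤ 0.91, so result = 1
(S → P): 0.56 ≤ 0.62, so result = 1
((not Q → Q) ∧ (S → P)) = min(1, 1) = 1
(P ∧ ((not Q → Q) ∧ (S → P))) = min(0.62, 1) = 0.62
not (P ∧ ((not Q → Q) ∧ (S → P))): Gödel ¬ of 0.62 = 0 (operand ≠ 0)
(not (P ∧ ((not Q → Q) ∧ (S → P))) → S): 0 ≤ 0.56, so result = 1
(((P ∨ (R ∨ (S ∨ Q))) → ((S ∧ Q) ∧ P)) → (not (P ∧ ((not Q → Q) ∧ (S → P))) → S)): 0.56 ≤ 1, so result = 1
not Q: Gödel ¬ of 0.91 = 0 (operand ≠ 0)
(not Q → Q): 0 ≤ 0.91, so result = 1
(S → P): 0.56 ≤ 0.62, so result = 1
((not Q → Q) ∧ (S → P)) = min(1, 1) = 1
(P ∧ ((not Q → Q) ∧ (S → P))) = min(0.62, 1) = 0.62
not (P ∧ ((not Q → Q) ∧ (S → P))): Gödel ¬ of 0.62 = 0 (operand ≠ 0)
(not (P ∧ ((not Q → Q) ∧ (S → P))) → S): 0 ≤ 0.56, so result = 1
(S ∨ Q) = max(0.56, 0.91) = 0.91
(R ∨ (S ∨ Q)) = max(0.95, 0.91) = 0.95
(P ∨ (R ∨ (S ∨ Q))) = max(0.62, 0.95) = 0.95
(S ∧ Q) = min(0.56, 0.91) = 0.56
((S ∧ Q) ∧ P) = min(0.56, 0.62) = 0.56
((P ∨ (R ∨ (S ∨ Q))) → ((S ∧ Q) ∧ P)): 0.95 > 0.56, so result = 0.56
((not (P ∧ ((not Q → Q) ∧ (S → P))) → S) → ((P ∨ (R ∨ (S ∨ Q))) → ((S ∧ Q) ∧ P))): 1 > 0.56, so result = 0.56
((((P ∨ (R ∨ (S ∨ Q))) → ((S ∧ Q) ∧ P)) → (not (P ∧ ((not Q → Q) ∧ (S → P))) → S)) ∨ ((not (P ∧ ((not Q → Q) ∧ (S → P))) → S) → ((P ∨ (R ∨ (S ∨ Q))) → ((S ∧ Q) ∧ P)))) = max(1, 0.56) = 1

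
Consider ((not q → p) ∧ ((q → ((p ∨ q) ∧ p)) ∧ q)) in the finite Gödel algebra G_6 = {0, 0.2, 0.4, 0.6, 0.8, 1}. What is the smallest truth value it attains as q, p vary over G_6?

0.00

The minimum is attained at q = 0, p = 0:
  not q: Gödel ¬ of 0 = 1 (operand is 0)
  (not q → p): 1 > 0, so result = 0
  (p ∨ q) = max(0, 0) = 0
  ((p ∨ q) ∧ p) = min(0, 0) = 0
  (q → ((p ∨ q) ∧ p)): 0 ≤ 0, so result = 1
  ((q → ((p ∨ q) ∧ p)) ∧ q) = min(1, 0) = 0
  ((not q → p) ∧ ((q → ((p ∨ q) ∧ p)) ∧ q)) = min(0, 0) = 0
Checking all 36 assignments confirms none give a value below 0.00.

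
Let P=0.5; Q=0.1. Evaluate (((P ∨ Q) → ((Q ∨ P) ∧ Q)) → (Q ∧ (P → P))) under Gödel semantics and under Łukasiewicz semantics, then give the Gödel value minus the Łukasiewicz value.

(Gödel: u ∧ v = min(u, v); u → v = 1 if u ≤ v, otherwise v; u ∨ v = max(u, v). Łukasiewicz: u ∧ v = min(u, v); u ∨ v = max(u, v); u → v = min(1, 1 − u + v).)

Gödel evaluation:
  (P ∨ Q) = max(0.5, 0.1) = 0.5
  (Q ∨ P) = max(0.1, 0.5) = 0.5
  ((Q ∨ P) ∧ Q) = min(0.5, 0.1) = 0.1
  ((P ∨ Q) → ((Q ∨ P) ∧ Q)): 0.5 > 0.1, so result = 0.1
  (P → P): 0.5 ≤ 0.5, so result = 1
  (Q ∧ (P → P)) = min(0.1, 1) = 0.1
  (((P ∨ Q) → ((Q ∨ P) ∧ Q)) → (Q ∧ (P → P))): 0.1 ≤ 0.1, so result = 1
  Gödel value = 1
Łukasiewicz evaluation:
  (P ∨ Q) = max(0.5, 0.1) = 0.5
  (Q ∨ P) = max(0.1, 0.5) = 0.5
  ((Q ∨ P) ∧ Q) = min(0.5, 0.1) = 0.1
  ((P ∨ Q) → ((Q ∨ P) ∧ Q)): min(1, 1 − 0.5 + 0.1) = 0.6
  (P → P): min(1, 1 − 0.5 + 0.5) = 1
  (Q ∧ (P → P)) = min(0.1, 1) = 0.1
  (((P ∨ Q) → ((Q ∨ P) ∧ Q)) → (Q ∧ (P → P))): min(1, 1 − 0.6 + 0.1) = 0.5
  Łukasiewicz value = 0.5
Difference: 1 − 0.5 = 0.50

0.50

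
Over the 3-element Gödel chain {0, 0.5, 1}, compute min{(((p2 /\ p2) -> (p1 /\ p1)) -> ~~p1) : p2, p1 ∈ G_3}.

0.00

The minimum is attained at p2 = 0, p1 = 0:
  (p2 /\ p2) = min(0, 0) = 0
  (p1 /\ p1) = min(0, 0) = 0
  ((p2 /\ p2) -> (p1 /\ p1)): 0 ≤ 0, so result = 1
  ~p1: Gödel ¬ of 0 = 1 (operand is 0)
  ~~p1: Gödel ¬ of 1 = 0 (operand ≠ 0)
  (((p2 /\ p2) -> (p1 /\ p1)) -> ~~p1): 1 > 0, so result = 0
Checking all 9 assignments confirms none give a value below 0.00.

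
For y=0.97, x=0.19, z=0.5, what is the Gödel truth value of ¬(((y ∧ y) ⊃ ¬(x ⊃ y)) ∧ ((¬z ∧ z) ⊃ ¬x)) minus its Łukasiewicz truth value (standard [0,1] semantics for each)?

Gödel evaluation:
  (y ∧ y) = min(0.97, 0.97) = 0.97
  (x ⊃ y): 0.19 ≤ 0.97, so result = 1
  ¬(x ⊃ y): Gödel ¬ of 1 = 0 (operand ≠ 0)
  ((y ∧ y) ⊃ ¬(x ⊃ y)): 0.97 > 0, so result = 0
  ¬z: Gödel ¬ of 0.5 = 0 (operand ≠ 0)
  (¬z ∧ z) = min(0, 0.5) = 0
  ¬x: Gödel ¬ of 0.19 = 0 (operand ≠ 0)
  ((¬z ∧ z) ⊃ ¬x): 0 ≤ 0, so result = 1
  (((y ∧ y) ⊃ ¬(x ⊃ y)) ∧ ((¬z ∧ z) ⊃ ¬x)) = min(0, 1) = 0
  ¬(((y ∧ y) ⊃ ¬(x ⊃ y)) ∧ ((¬z ∧ z) ⊃ ¬x)): Gödel ¬ of 0 = 1 (operand is 0)
  Gödel value = 1
Łukasiewicz evaluation:
  (y ∧ y) = min(0.97, 0.97) = 0.97
  (x ⊃ y): min(1, 1 − 0.19 + 0.97) = 1
  ¬(x ⊃ y): Łukasiewicz ¬ gives 1 − 1 = 0
  ((y ∧ y) ⊃ ¬(x ⊃ y)): min(1, 1 − 0.97 + 0) = 0.03
  ¬z: Łukasiewicz ¬ gives 1 − 0.5 = 0.5
  (¬z ∧ z) = min(0.5, 0.5) = 0.5
  ¬x: Łukasiewicz ¬ gives 1 − 0.19 = 0.81
  ((¬z ∧ z) ⊃ ¬x): min(1, 1 − 0.5 + 0.81) = 1
  (((y ∧ y) ⊃ ¬(x ⊃ y)) ∧ ((¬z ∧ z) ⊃ ¬x)) = min(0.03, 1) = 0.03
  ¬(((y ∧ y) ⊃ ¬(x ⊃ y)) ∧ ((¬z ∧ z) ⊃ ¬x)): Łukasiewicz ¬ gives 1 − 0.03 = 0.97
  Łukasiewicz value = 0.97
Difference: 1 − 0.97 = 0.03

0.03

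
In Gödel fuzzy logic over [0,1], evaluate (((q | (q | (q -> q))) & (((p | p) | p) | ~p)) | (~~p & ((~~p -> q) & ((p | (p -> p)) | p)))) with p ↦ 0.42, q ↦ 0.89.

0.89

(q -> q): 0.89 ≤ 0.89, so result = 1
(q | (q -> q)) = max(0.89, 1) = 1
(q | (q | (q -> q))) = max(0.89, 1) = 1
(p | p) = max(0.42, 0.42) = 0.42
((p | p) | p) = max(0.42, 0.42) = 0.42
~p: Gödel ¬ of 0.42 = 0 (operand ≠ 0)
(((p | p) | p) | ~p) = max(0.42, 0) = 0.42
((q | (q | (q -> q))) & (((p | p) | p) | ~p)) = min(1, 0.42) = 0.42
~p: Gödel ¬ of 0.42 = 0 (operand ≠ 0)
~~p: Gödel ¬ of 0 = 1 (operand is 0)
~p: Gödel ¬ of 0.42 = 0 (operand ≠ 0)
~~p: Gödel ¬ of 0 = 1 (operand is 0)
(~~p -> q): 1 > 0.89, so result = 0.89
(p -> p): 0.42 ≤ 0.42, so result = 1
(p | (p -> p)) = max(0.42, 1) = 1
((p | (p -> p)) | p) = max(1, 0.42) = 1
((~~p -> q) & ((p | (p -> p)) | p)) = min(0.89, 1) = 0.89
(~~p & ((~~p -> q) & ((p | (p -> p)) | p))) = min(1, 0.89) = 0.89
(((q | (q | (q -> q))) & (((p | p) | p) | ~p)) | (~~p & ((~~p -> q) & ((p | (p -> p)) | p)))) = max(0.42, 0.89) = 0.89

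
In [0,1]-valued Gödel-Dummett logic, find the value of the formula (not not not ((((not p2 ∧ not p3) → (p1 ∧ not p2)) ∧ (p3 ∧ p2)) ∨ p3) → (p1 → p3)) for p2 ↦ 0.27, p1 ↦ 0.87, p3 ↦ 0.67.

not p2: Gödel ¬ of 0.27 = 0 (operand ≠ 0)
not p3: Gödel ¬ of 0.67 = 0 (operand ≠ 0)
(not p2 ∧ not p3) = min(0, 0) = 0
not p2: Gödel ¬ of 0.27 = 0 (operand ≠ 0)
(p1 ∧ not p2) = min(0.87, 0) = 0
((not p2 ∧ not p3) → (p1 ∧ not p2)): 0 ≤ 0, so result = 1
(p3 ∧ p2) = min(0.67, 0.27) = 0.27
(((not p2 ∧ not p3) → (p1 ∧ not p2)) ∧ (p3 ∧ p2)) = min(1, 0.27) = 0.27
((((not p2 ∧ not p3) → (p1 ∧ not p2)) ∧ (p3 ∧ p2)) ∨ p3) = max(0.27, 0.67) = 0.67
not ((((not p2 ∧ not p3) → (p1 ∧ not p2)) ∧ (p3 ∧ p2)) ∨ p3): Gödel ¬ of 0.67 = 0 (operand ≠ 0)
not not ((((not p2 ∧ not p3) → (p1 ∧ not p2)) ∧ (p3 ∧ p2)) ∨ p3): Gödel ¬ of 0 = 1 (operand is 0)
not not not ((((not p2 ∧ not p3) → (p1 ∧ not p2)) ∧ (p3 ∧ p2)) ∨ p3): Gödel ¬ of 1 = 0 (operand ≠ 0)
(p1 → p3): 0.87 > 0.67, so result = 0.67
(not not not ((((not p2 ∧ not p3) → (p1 ∧ not p2)) ∧ (p3 ∧ p2)) ∨ p3) → (p1 → p3)): 0 ≤ 0.67, so result = 1

1.00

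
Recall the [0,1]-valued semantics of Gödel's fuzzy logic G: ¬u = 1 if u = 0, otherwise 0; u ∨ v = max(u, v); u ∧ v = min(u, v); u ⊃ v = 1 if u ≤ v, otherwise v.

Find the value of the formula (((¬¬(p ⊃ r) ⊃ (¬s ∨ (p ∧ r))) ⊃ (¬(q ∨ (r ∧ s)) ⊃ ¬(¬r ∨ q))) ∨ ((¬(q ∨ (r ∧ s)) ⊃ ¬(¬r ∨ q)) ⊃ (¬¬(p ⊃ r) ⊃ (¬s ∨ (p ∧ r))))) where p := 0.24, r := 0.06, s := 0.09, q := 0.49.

(p ⊃ r): 0.24 > 0.06, so result = 0.06
¬(p ⊃ r): Gödel ¬ of 0.06 = 0 (operand ≠ 0)
¬¬(p ⊃ r): Gödel ¬ of 0 = 1 (operand is 0)
¬s: Gödel ¬ of 0.09 = 0 (operand ≠ 0)
(p ∧ r) = min(0.24, 0.06) = 0.06
(¬s ∨ (p ∧ r)) = max(0, 0.06) = 0.06
(¬¬(p ⊃ r) ⊃ (¬s ∨ (p ∧ r))): 1 > 0.06, so result = 0.06
(r ∧ s) = min(0.06, 0.09) = 0.06
(q ∨ (r ∧ s)) = max(0.49, 0.06) = 0.49
¬(q ∨ (r ∧ s)): Gödel ¬ of 0.49 = 0 (operand ≠ 0)
¬r: Gödel ¬ of 0.06 = 0 (operand ≠ 0)
(¬r ∨ q) = max(0, 0.49) = 0.49
¬(¬r ∨ q): Gödel ¬ of 0.49 = 0 (operand ≠ 0)
(¬(q ∨ (r ∧ s)) ⊃ ¬(¬r ∨ q)): 0 ≤ 0, so result = 1
((¬¬(p ⊃ r) ⊃ (¬s ∨ (p ∧ r))) ⊃ (¬(q ∨ (r ∧ s)) ⊃ ¬(¬r ∨ q))): 0.06 ≤ 1, so result = 1
(r ∧ s) = min(0.06, 0.09) = 0.06
(q ∨ (r ∧ s)) = max(0.49, 0.06) = 0.49
¬(q ∨ (r ∧ s)): Gödel ¬ of 0.49 = 0 (operand ≠ 0)
¬r: Gödel ¬ of 0.06 = 0 (operand ≠ 0)
(¬r ∨ q) = max(0, 0.49) = 0.49
¬(¬r ∨ q): Gödel ¬ of 0.49 = 0 (operand ≠ 0)
(¬(q ∨ (r ∧ s)) ⊃ ¬(¬r ∨ q)): 0 ≤ 0, so result = 1
(p ⊃ r): 0.24 > 0.06, so result = 0.06
¬(p ⊃ r): Gödel ¬ of 0.06 = 0 (operand ≠ 0)
¬¬(p ⊃ r): Gödel ¬ of 0 = 1 (operand is 0)
¬s: Gödel ¬ of 0.09 = 0 (operand ≠ 0)
(p ∧ r) = min(0.24, 0.06) = 0.06
(¬s ∨ (p ∧ r)) = max(0, 0.06) = 0.06
(¬¬(p ⊃ r) ⊃ (¬s ∨ (p ∧ r))): 1 > 0.06, so result = 0.06
((¬(q ∨ (r ∧ s)) ⊃ ¬(¬r ∨ q)) ⊃ (¬¬(p ⊃ r) ⊃ (¬s ∨ (p ∧ r)))): 1 > 0.06, so result = 0.06
(((¬¬(p ⊃ r) ⊃ (¬s ∨ (p ∧ r))) ⊃ (¬(q ∨ (r ∧ s)) ⊃ ¬(¬r ∨ q))) ∨ ((¬(q ∨ (r ∧ s)) ⊃ ¬(¬r ∨ q)) ⊃ (¬¬(p ⊃ r) ⊃ (¬s ∨ (p ∧ r))))) = max(1, 0.06) = 1

1.00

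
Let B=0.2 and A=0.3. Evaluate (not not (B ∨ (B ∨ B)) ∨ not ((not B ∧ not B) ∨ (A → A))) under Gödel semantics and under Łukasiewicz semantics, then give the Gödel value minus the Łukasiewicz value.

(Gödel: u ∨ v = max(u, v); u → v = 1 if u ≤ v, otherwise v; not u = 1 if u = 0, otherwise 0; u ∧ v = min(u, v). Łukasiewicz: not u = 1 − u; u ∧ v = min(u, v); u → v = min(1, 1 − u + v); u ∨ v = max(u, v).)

0.80

Gödel evaluation:
  (B ∨ B) = max(0.2, 0.2) = 0.2
  (B ∨ (B ∨ B)) = max(0.2, 0.2) = 0.2
  not (B ∨ (B ∨ B)): Gödel ¬ of 0.2 = 0 (operand ≠ 0)
  not not (B ∨ (B ∨ B)): Gödel ¬ of 0 = 1 (operand is 0)
  not B: Gödel ¬ of 0.2 = 0 (operand ≠ 0)
  not B: Gödel ¬ of 0.2 = 0 (operand ≠ 0)
  (not B ∧ not B) = min(0, 0) = 0
  (A → A): 0.3 ≤ 0.3, so result = 1
  ((not B ∧ not B) ∨ (A → A)) = max(0, 1) = 1
  not ((not B ∧ not B) ∨ (A → A)): Gödel ¬ of 1 = 0 (operand ≠ 0)
  (not not (B ∨ (B ∨ B)) ∨ not ((not B ∧ not B) ∨ (A → A))) = max(1, 0) = 1
  Gödel value = 1
Łukasiewicz evaluation:
  (B ∨ B) = max(0.2, 0.2) = 0.2
  (B ∨ (B ∨ B)) = max(0.2, 0.2) = 0.2
  not (B ∨ (B ∨ B)): Łukasiewicz ¬ gives 1 − 0.2 = 0.8
  not not (B ∨ (B ∨ B)): Łukasiewicz ¬ gives 1 − 0.8 = 0.2
  not B: Łukasiewicz ¬ gives 1 − 0.2 = 0.8
  not B: Łukasiewicz ¬ gives 1 − 0.2 = 0.8
  (not B ∧ not B) = min(0.8, 0.8) = 0.8
  (A → A): min(1, 1 − 0.3 + 0.3) = 1
  ((not B ∧ not B) ∨ (A → A)) = max(0.8, 1) = 1
  not ((not B ∧ not B) ∨ (A → A)): Łukasiewicz ¬ gives 1 − 1 = 0
  (not not (B ∨ (B ∨ B)) ∨ not ((not B ∧ not B) ∨ (A → A))) = max(0.2, 0) = 0.2
  Łukasiewicz value = 0.2
Difference: 1 − 0.2 = 0.80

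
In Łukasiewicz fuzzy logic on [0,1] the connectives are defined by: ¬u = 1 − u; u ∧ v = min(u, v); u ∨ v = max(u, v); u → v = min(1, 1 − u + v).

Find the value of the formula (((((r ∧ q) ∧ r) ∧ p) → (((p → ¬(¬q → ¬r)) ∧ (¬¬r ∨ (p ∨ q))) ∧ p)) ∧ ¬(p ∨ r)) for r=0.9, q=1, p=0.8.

0.10

(r ∧ q) = min(0.9, 1) = 0.9
((r ∧ q) ∧ r) = min(0.9, 0.9) = 0.9
(((r ∧ q) ∧ r) ∧ p) = min(0.9, 0.8) = 0.8
¬q: Łukasiewicz ¬ gives 1 − 1 = 0
¬r: Łukasiewicz ¬ gives 1 − 0.9 = 0.1
(¬q → ¬r): min(1, 1 − 0 + 0.1) = 1
¬(¬q → ¬r): Łukasiewicz ¬ gives 1 − 1 = 0
(p → ¬(¬q → ¬r)): min(1, 1 − 0.8 + 0) = 0.2
¬r: Łukasiewicz ¬ gives 1 − 0.9 = 0.1
¬¬r: Łukasiewicz ¬ gives 1 − 0.1 = 0.9
(p ∨ q) = max(0.8, 1) = 1
(¬¬r ∨ (p ∨ q)) = max(0.9, 1) = 1
((p → ¬(¬q → ¬r)) ∧ (¬¬r ∨ (p ∨ q))) = min(0.2, 1) = 0.2
(((p → ¬(¬q → ¬r)) ∧ (¬¬r ∨ (p ∨ q))) ∧ p) = min(0.2, 0.8) = 0.2
((((r ∧ q) ∧ r) ∧ p) → (((p → ¬(¬q → ¬r)) ∧ (¬¬r ∨ (p ∨ q))) ∧ p)): min(1, 1 − 0.8 + 0.2) = 0.4
(p ∨ r) = max(0.8, 0.9) = 0.9
¬(p ∨ r): Łukasiewicz ¬ gives 1 − 0.9 = 0.1
(((((r ∧ q) ∧ r) ∧ p) → (((p → ¬(¬q → ¬r)) ∧ (¬¬r ∨ (p ∨ q))) ∧ p)) ∧ ¬(p ∨ r)) = min(0.4, 0.1) = 0.1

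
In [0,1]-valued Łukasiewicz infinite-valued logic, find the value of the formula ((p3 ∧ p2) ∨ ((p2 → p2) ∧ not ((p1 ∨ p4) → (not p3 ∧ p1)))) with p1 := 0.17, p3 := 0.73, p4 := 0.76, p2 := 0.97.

0.73

(p3 ∧ p2) = min(0.73, 0.97) = 0.73
(p2 → p2): min(1, 1 − 0.97 + 0.97) = 1
(p1 ∨ p4) = max(0.17, 0.76) = 0.76
not p3: Łukasiewicz ¬ gives 1 − 0.73 = 0.27
(not p3 ∧ p1) = min(0.27, 0.17) = 0.17
((p1 ∨ p4) → (not p3 ∧ p1)): min(1, 1 − 0.76 + 0.17) = 0.41
not ((p1 ∨ p4) → (not p3 ∧ p1)): Łukasiewicz ¬ gives 1 − 0.41 = 0.59
((p2 → p2) ∧ not ((p1 ∨ p4) → (not p3 ∧ p1))) = min(1, 0.59) = 0.59
((p3 ∧ p2) ∨ ((p2 → p2) ∧ not ((p1 ∨ p4) → (not p3 ∧ p1)))) = max(0.73, 0.59) = 0.73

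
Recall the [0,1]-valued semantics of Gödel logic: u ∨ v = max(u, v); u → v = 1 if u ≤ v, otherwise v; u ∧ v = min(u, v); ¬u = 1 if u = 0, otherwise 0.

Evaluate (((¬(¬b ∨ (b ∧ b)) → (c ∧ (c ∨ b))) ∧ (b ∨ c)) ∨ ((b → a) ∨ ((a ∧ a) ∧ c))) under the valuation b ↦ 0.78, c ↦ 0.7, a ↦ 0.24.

¬b: Gödel ¬ of 0.78 = 0 (operand ≠ 0)
(b ∧ b) = min(0.78, 0.78) = 0.78
(¬b ∨ (b ∧ b)) = max(0, 0.78) = 0.78
¬(¬b ∨ (b ∧ b)): Gödel ¬ of 0.78 = 0 (operand ≠ 0)
(c ∨ b) = max(0.7, 0.78) = 0.78
(c ∧ (c ∨ b)) = min(0.7, 0.78) = 0.7
(¬(¬b ∨ (b ∧ b)) → (c ∧ (c ∨ b))): 0 ≤ 0.7, so result = 1
(b ∨ c) = max(0.78, 0.7) = 0.78
((¬(¬b ∨ (b ∧ b)) → (c ∧ (c ∨ b))) ∧ (b ∨ c)) = min(1, 0.78) = 0.78
(b → a): 0.78 > 0.24, so result = 0.24
(a ∧ a) = min(0.24, 0.24) = 0.24
((a ∧ a) ∧ c) = min(0.24, 0.7) = 0.24
((b → a) ∨ ((a ∧ a) ∧ c)) = max(0.24, 0.24) = 0.24
(((¬(¬b ∨ (b ∧ b)) → (c ∧ (c ∨ b))) ∧ (b ∨ c)) ∨ ((b → a) ∨ ((a ∧ a) ∧ c))) = max(0.78, 0.24) = 0.78

0.78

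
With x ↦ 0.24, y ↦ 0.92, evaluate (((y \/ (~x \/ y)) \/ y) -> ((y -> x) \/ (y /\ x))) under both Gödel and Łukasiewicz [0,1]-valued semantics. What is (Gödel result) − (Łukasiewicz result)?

Gödel evaluation:
  ~x: Gödel ¬ of 0.24 = 0 (operand ≠ 0)
  (~x \/ y) = max(0, 0.92) = 0.92
  (y \/ (~x \/ y)) = max(0.92, 0.92) = 0.92
  ((y \/ (~x \/ y)) \/ y) = max(0.92, 0.92) = 0.92
  (y -> x): 0.92 > 0.24, so result = 0.24
  (y /\ x) = min(0.92, 0.24) = 0.24
  ((y -> x) \/ (y /\ x)) = max(0.24, 0.24) = 0.24
  (((y \/ (~x \/ y)) \/ y) -> ((y -> x) \/ (y /\ x))): 0.92 > 0.24, so result = 0.24
  Gödel value = 0.24
Łukasiewicz evaluation:
  ~x: Łukasiewicz ¬ gives 1 − 0.24 = 0.76
  (~x \/ y) = max(0.76, 0.92) = 0.92
  (y \/ (~x \/ y)) = max(0.92, 0.92) = 0.92
  ((y \/ (~x \/ y)) \/ y) = max(0.92, 0.92) = 0.92
  (y -> x): min(1, 1 − 0.92 + 0.24) = 0.32
  (y /\ x) = min(0.92, 0.24) = 0.24
  ((y -> x) \/ (y /\ x)) = max(0.32, 0.24) = 0.32
  (((y \/ (~x \/ y)) \/ y) -> ((y -> x) \/ (y /\ x))): min(1, 1 − 0.92 + 0.32) = 0.4
  Łukasiewicz value = 0.4
Difference: 0.24 − 0.4 = -0.16

-0.16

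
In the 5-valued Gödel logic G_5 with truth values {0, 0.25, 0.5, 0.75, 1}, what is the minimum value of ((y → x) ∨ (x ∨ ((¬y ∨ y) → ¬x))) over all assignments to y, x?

0.25

The minimum is attained at y = 0.5, x = 0.25:
  (y → x): 0.5 > 0.25, so result = 0.25
  ¬y: Gödel ¬ of 0.5 = 0 (operand ≠ 0)
  (¬y ∨ y) = max(0, 0.5) = 0.5
  ¬x: Gödel ¬ of 0.25 = 0 (operand ≠ 0)
  ((¬y ∨ y) → ¬x): 0.5 > 0, so result = 0
  (x ∨ ((¬y ∨ y) → ¬x)) = max(0.25, 0) = 0.25
  ((y → x) ∨ (x ∨ ((¬y ∨ y) → ¬x))) = max(0.25, 0.25) = 0.25
Checking all 25 assignments confirms none give a value below 0.25.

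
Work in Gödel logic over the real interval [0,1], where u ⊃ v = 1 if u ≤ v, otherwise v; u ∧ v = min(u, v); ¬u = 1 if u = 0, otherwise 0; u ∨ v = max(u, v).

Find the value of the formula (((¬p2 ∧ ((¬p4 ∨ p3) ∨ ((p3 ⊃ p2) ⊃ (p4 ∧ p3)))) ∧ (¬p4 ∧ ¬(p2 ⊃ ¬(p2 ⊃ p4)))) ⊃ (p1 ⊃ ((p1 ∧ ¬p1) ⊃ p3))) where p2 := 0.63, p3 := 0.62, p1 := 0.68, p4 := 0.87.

1.00

¬p2: Gödel ¬ of 0.63 = 0 (operand ≠ 0)
¬p4: Gödel ¬ of 0.87 = 0 (operand ≠ 0)
(¬p4 ∨ p3) = max(0, 0.62) = 0.62
(p3 ⊃ p2): 0.62 ≤ 0.63, so result = 1
(p4 ∧ p3) = min(0.87, 0.62) = 0.62
((p3 ⊃ p2) ⊃ (p4 ∧ p3)): 1 > 0.62, so result = 0.62
((¬p4 ∨ p3) ∨ ((p3 ⊃ p2) ⊃ (p4 ∧ p3))) = max(0.62, 0.62) = 0.62
(¬p2 ∧ ((¬p4 ∨ p3) ∨ ((p3 ⊃ p2) ⊃ (p4 ∧ p3)))) = min(0, 0.62) = 0
¬p4: Gödel ¬ of 0.87 = 0 (operand ≠ 0)
(p2 ⊃ p4): 0.63 ≤ 0.87, so result = 1
¬(p2 ⊃ p4): Gödel ¬ of 1 = 0 (operand ≠ 0)
(p2 ⊃ ¬(p2 ⊃ p4)): 0.63 > 0, so result = 0
¬(p2 ⊃ ¬(p2 ⊃ p4)): Gödel ¬ of 0 = 1 (operand is 0)
(¬p4 ∧ ¬(p2 ⊃ ¬(p2 ⊃ p4))) = min(0, 1) = 0
((¬p2 ∧ ((¬p4 ∨ p3) ∨ ((p3 ⊃ p2) ⊃ (p4 ∧ p3)))) ∧ (¬p4 ∧ ¬(p2 ⊃ ¬(p2 ⊃ p4)))) = min(0, 0) = 0
¬p1: Gödel ¬ of 0.68 = 0 (operand ≠ 0)
(p1 ∧ ¬p1) = min(0.68, 0) = 0
((p1 ∧ ¬p1) ⊃ p3): 0 ≤ 0.62, so result = 1
(p1 ⊃ ((p1 ∧ ¬p1) ⊃ p3)): 0.68 ≤ 1, so result = 1
(((¬p2 ∧ ((¬p4 ∨ p3) ∨ ((p3 ⊃ p2) ⊃ (p4 ∧ p3)))) ∧ (¬p4 ∧ ¬(p2 ⊃ ¬(p2 ⊃ p4)))) ⊃ (p1 ⊃ ((p1 ∧ ¬p1) ⊃ p3))): 0 ≤ 1, so result = 1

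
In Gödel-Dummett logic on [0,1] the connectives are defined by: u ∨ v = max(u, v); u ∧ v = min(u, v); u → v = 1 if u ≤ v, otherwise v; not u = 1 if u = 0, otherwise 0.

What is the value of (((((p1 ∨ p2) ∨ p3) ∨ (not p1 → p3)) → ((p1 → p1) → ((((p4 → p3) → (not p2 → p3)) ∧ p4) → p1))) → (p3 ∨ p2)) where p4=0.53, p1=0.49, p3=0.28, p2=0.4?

(p1 ∨ p2) = max(0.49, 0.4) = 0.49
((p1 ∨ p2) ∨ p3) = max(0.49, 0.28) = 0.49
not p1: Gödel ¬ of 0.49 = 0 (operand ≠ 0)
(not p1 → p3): 0 ≤ 0.28, so result = 1
(((p1 ∨ p2) ∨ p3) ∨ (not p1 → p3)) = max(0.49, 1) = 1
(p1 → p1): 0.49 ≤ 0.49, so result = 1
(p4 → p3): 0.53 > 0.28, so result = 0.28
not p2: Gödel ¬ of 0.4 = 0 (operand ≠ 0)
(not p2 → p3): 0 ≤ 0.28, so result = 1
((p4 → p3) → (not p2 → p3)): 0.28 ≤ 1, so result = 1
(((p4 → p3) → (not p2 → p3)) ∧ p4) = min(1, 0.53) = 0.53
((((p4 → p3) → (not p2 → p3)) ∧ p4) → p1): 0.53 > 0.49, so result = 0.49
((p1 → p1) → ((((p4 → p3) → (not p2 → p3)) ∧ p4) → p1)): 1 > 0.49, so result = 0.49
((((p1 ∨ p2) ∨ p3) ∨ (not p1 → p3)) → ((p1 → p1) → ((((p4 → p3) → (not p2 → p3)) ∧ p4) → p1))): 1 > 0.49, so result = 0.49
(p3 ∨ p2) = max(0.28, 0.4) = 0.4
(((((p1 ∨ p2) ∨ p3) ∨ (not p1 → p3)) → ((p1 → p1) → ((((p4 → p3) → (not p2 → p3)) ∧ p4) → p1))) → (p3 ∨ p2)): 0.49 > 0.4, so result = 0.4

0.40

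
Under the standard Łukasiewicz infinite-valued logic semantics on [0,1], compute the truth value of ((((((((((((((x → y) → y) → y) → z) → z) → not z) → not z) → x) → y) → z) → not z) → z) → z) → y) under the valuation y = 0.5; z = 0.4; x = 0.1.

(x → y): min(1, 1 − 0.1 + 0.5) = 1
((x → y) → y): min(1, 1 − 1 + 0.5) = 0.5
(((x → y) → y) → y): min(1, 1 − 0.5 + 0.5) = 1
((((x → y) → y) → y) → z): min(1, 1 − 1 + 0.4) = 0.4
(((((x → y) → y) → y) → z) → z): min(1, 1 − 0.4 + 0.4) = 1
not z: Łukasiewicz ¬ gives 1 − 0.4 = 0.6
((((((x → y) → y) → y) → z) → z) → not z): min(1, 1 − 1 + 0.6) = 0.6
not z: Łukasiewicz ¬ gives 1 − 0.4 = 0.6
(((((((x → y) → y) → y) → z) → z) → not z) → not z): min(1, 1 − 0.6 + 0.6) = 1
((((((((x → y) → y) → y) → z) → z) → not z) → not z) → x): min(1, 1 − 1 + 0.1) = 0.1
(((((((((x → y) → y) → y) → z) → z) → not z) → not z) → x) → y): min(1, 1 − 0.1 + 0.5) = 1
((((((((((x → y) → y) → y) → z) → z) → not z) → not z) → x) → y) → z): min(1, 1 − 1 + 0.4) = 0.4
not z: Łukasiewicz ¬ gives 1 − 0.4 = 0.6
(((((((((((x → y) → y) → y) → z) → z) → not z) → not z) → x) → y) → z) → not z): min(1, 1 − 0.4 + 0.6) = 1
((((((((((((x → y) → y) → y) → z) → z) → not z) → not z) → x) → y) → z) → not z) → z): min(1, 1 − 1 + 0.4) = 0.4
(((((((((((((x → y) → y) → y) → z) → z) → not z) → not z) → x) → y) → z) → not z) → z) → z): min(1, 1 − 0.4 + 0.4) = 1
((((((((((((((x → y) → y) → y) → z) → z) → not z) → not z) → x) → y) → z) → not z) → z) → z) → y): min(1, 1 − 1 + 0.5) = 0.5

0.50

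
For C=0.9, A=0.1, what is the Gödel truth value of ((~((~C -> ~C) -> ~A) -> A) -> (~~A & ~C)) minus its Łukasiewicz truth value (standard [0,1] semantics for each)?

-0.10

Gödel evaluation:
  ~C: Gödel ¬ of 0.9 = 0 (operand ≠ 0)
  ~C: Gödel ¬ of 0.9 = 0 (operand ≠ 0)
  (~C -> ~C): 0 ≤ 0, so result = 1
  ~A: Gödel ¬ of 0.1 = 0 (operand ≠ 0)
  ((~C -> ~C) -> ~A): 1 > 0, so result = 0
  ~((~C -> ~C) -> ~A): Gödel ¬ of 0 = 1 (operand is 0)
  (~((~C -> ~C) -> ~A) -> A): 1 > 0.1, so result = 0.1
  ~A: Gödel ¬ of 0.1 = 0 (operand ≠ 0)
  ~~A: Gödel ¬ of 0 = 1 (operand is 0)
  ~C: Gödel ¬ of 0.9 = 0 (operand ≠ 0)
  (~~A & ~C) = min(1, 0) = 0
  ((~((~C -> ~C) -> ~A) -> A) -> (~~A & ~C)): 0.1 > 0, so result = 0
  Gödel value = 0
Łukasiewicz evaluation:
  ~C: Łukasiewicz ¬ gives 1 − 0.9 = 0.1
  ~C: Łukasiewicz ¬ gives 1 − 0.9 = 0.1
  (~C -> ~C): min(1, 1 − 0.1 + 0.1) = 1
  ~A: Łukasiewicz ¬ gives 1 − 0.1 = 0.9
  ((~C -> ~C) -> ~A): min(1, 1 − 1 + 0.9) = 0.9
  ~((~C -> ~C) -> ~A): Łukasiewicz ¬ gives 1 − 0.9 = 0.1
  (~((~C -> ~C) -> ~A) -> A): min(1, 1 − 0.1 + 0.1) = 1
  ~A: Łukasiewicz ¬ gives 1 − 0.1 = 0.9
  ~~A: Łukasiewicz ¬ gives 1 − 0.9 = 0.1
  ~C: Łukasiewicz ¬ gives 1 − 0.9 = 0.1
  (~~A & ~C) = min(0.1, 0.1) = 0.1
  ((~((~C -> ~C) -> ~A) -> A) -> (~~A & ~C)): min(1, 1 − 1 + 0.1) = 0.1
  Łukasiewicz value = 0.1
Difference: 0 − 0.1 = -0.10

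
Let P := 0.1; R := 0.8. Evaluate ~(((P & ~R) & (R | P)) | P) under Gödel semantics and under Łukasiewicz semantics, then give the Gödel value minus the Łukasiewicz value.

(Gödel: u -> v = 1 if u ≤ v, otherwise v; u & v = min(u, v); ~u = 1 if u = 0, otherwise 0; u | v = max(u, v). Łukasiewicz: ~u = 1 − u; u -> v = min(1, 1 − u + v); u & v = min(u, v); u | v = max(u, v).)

-0.90

Gödel evaluation:
  ~R: Gödel ¬ of 0.8 = 0 (operand ≠ 0)
  (P & ~R) = min(0.1, 0) = 0
  (R | P) = max(0.8, 0.1) = 0.8
  ((P & ~R) & (R | P)) = min(0, 0.8) = 0
  (((P & ~R) & (R | P)) | P) = max(0, 0.1) = 0.1
  ~(((P & ~R) & (R | P)) | P): Gödel ¬ of 0.1 = 0 (operand ≠ 0)
  Gödel value = 0
Łukasiewicz evaluation:
  ~R: Łukasiewicz ¬ gives 1 − 0.8 = 0.2
  (P & ~R) = min(0.1, 0.2) = 0.1
  (R | P) = max(0.8, 0.1) = 0.8
  ((P & ~R) & (R | P)) = min(0.1, 0.8) = 0.1
  (((P & ~R) & (R | P)) | P) = max(0.1, 0.1) = 0.1
  ~(((P & ~R) & (R | P)) | P): Łukasiewicz ¬ gives 1 − 0.1 = 0.9
  Łukasiewicz value = 0.9
Difference: 0 − 0.9 = -0.90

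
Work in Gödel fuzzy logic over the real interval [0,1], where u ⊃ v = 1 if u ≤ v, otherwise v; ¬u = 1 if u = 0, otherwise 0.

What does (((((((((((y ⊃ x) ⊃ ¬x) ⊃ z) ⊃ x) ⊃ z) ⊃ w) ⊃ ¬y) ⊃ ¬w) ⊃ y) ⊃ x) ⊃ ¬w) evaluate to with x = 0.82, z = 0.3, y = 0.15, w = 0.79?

(y ⊃ x): 0.15 ≤ 0.82, so result = 1
¬x: Gödel ¬ of 0.82 = 0 (operand ≠ 0)
((y ⊃ x) ⊃ ¬x): 1 > 0, so result = 0
(((y ⊃ x) ⊃ ¬x) ⊃ z): 0 ≤ 0.3, so result = 1
((((y ⊃ x) ⊃ ¬x) ⊃ z) ⊃ x): 1 > 0.82, so result = 0.82
(((((y ⊃ x) ⊃ ¬x) ⊃ z) ⊃ x) ⊃ z): 0.82 > 0.3, so result = 0.3
((((((y ⊃ x) ⊃ ¬x) ⊃ z) ⊃ x) ⊃ z) ⊃ w): 0.3 ≤ 0.79, so result = 1
¬y: Gödel ¬ of 0.15 = 0 (operand ≠ 0)
(((((((y ⊃ x) ⊃ ¬x) ⊃ z) ⊃ x) ⊃ z) ⊃ w) ⊃ ¬y): 1 > 0, so result = 0
¬w: Gödel ¬ of 0.79 = 0 (operand ≠ 0)
((((((((y ⊃ x) ⊃ ¬x) ⊃ z) ⊃ x) ⊃ z) ⊃ w) ⊃ ¬y) ⊃ ¬w): 0 ≤ 0, so result = 1
(((((((((y ⊃ x) ⊃ ¬x) ⊃ z) ⊃ x) ⊃ z) ⊃ w) ⊃ ¬y) ⊃ ¬w) ⊃ y): 1 > 0.15, so result = 0.15
((((((((((y ⊃ x) ⊃ ¬x) ⊃ z) ⊃ x) ⊃ z) ⊃ w) ⊃ ¬y) ⊃ ¬w) ⊃ y) ⊃ x): 0.15 ≤ 0.82, so result = 1
¬w: Gödel ¬ of 0.79 = 0 (operand ≠ 0)
(((((((((((y ⊃ x) ⊃ ¬x) ⊃ z) ⊃ x) ⊃ z) ⊃ w) ⊃ ¬y) ⊃ ¬w) ⊃ y) ⊃ x) ⊃ ¬w): 1 > 0, so result = 0

0.00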